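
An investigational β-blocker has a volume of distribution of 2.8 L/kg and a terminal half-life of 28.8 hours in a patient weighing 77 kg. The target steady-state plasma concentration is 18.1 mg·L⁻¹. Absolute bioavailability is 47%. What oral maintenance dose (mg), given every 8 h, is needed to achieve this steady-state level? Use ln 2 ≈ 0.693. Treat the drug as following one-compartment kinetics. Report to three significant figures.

1600 mg

Total Vd = 2.8 × 77 = 215.6 L
CL = ln 2 · Vd / t½ = 0.693 × 215.6 / 28.8 = 5.188 L/h
D = CL × Css × τ / F = 5.188 × 18.1 × 8 / 0.47 = 1598 mg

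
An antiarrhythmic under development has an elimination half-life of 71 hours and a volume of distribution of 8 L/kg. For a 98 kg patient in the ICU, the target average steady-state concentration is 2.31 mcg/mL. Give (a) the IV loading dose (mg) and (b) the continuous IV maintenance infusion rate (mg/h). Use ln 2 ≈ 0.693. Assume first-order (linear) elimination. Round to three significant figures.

Vd(total) = 98 kg × 8 L/kg = 784.0 L
LD = Vd × C = 784.0 × 2.31 = 1811 mg
CL = 0.693 × Vd / t½ = 0.693 × 784.0 / 71 = 7.652 L/h
Infusion rate = CL × Css = 7.652 × 2.31 = 17.68 mg/h

(a) 1810 mg; (b) 17.7 mg/h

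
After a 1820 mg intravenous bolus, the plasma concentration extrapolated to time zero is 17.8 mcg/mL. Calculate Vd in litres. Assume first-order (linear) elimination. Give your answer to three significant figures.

Immediately after an IV bolus, C₀ = Dose / Vd, so Vd = Dose / C₀.
Vd = 1820 / 17.8 = 102.2 L

102 L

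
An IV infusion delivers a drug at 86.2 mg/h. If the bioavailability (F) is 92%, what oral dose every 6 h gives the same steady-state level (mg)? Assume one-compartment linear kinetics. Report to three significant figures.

To maintain the same Css, the systemic dosing rate must be unchanged: F·D/τ = infusion rate.
D = rate × τ / F = 86.2 × 6 / 0.92 = 562.2 mg

562 mg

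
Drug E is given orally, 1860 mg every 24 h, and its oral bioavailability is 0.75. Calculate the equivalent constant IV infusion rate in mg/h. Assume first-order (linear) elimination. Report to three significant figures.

Equivalent systemic input: infusion rate = F·D/τ.
Rate = 0.75 × 1860 / 24 = 58.13 mg/h

58.1 mg/h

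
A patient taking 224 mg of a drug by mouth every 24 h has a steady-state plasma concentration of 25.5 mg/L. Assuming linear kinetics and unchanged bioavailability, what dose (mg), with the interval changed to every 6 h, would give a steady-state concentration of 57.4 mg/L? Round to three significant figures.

126 mg

With linear kinetics, Css is proportional to dose rate (D/τ) at fixed clearance.
D₂ = D₁ × (Css,target / Css,current) × (τ₂/τ₁) = 224 × (57.4/25.5) × (6/24) = 126.1 mg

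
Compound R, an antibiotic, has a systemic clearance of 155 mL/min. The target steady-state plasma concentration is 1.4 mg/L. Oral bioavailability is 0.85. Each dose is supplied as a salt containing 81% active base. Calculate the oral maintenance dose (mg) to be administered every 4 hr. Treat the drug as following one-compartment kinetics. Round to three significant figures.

75.6 mg

CL = 155 mL/min × 60/1000 = 9.300 L/h
At steady state, dose per interval replaces the amount cleared in that interval: F·S·D/τ = CL·Css.
D = CL × Css × τ / F / S = 9.300 × 1.4 × 4 / 0.85 / 0.81 = 75.64 mg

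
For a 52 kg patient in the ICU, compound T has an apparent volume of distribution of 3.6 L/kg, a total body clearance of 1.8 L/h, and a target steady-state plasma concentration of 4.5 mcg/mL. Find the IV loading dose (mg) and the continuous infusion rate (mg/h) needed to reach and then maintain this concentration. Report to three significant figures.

Total Vd = 3.6 × 52 = 187.2 L
Loading dose = Vd × C = 187.2 × 4.5 = 842.4 mg
Infusion rate = 1.800 L/h × 4.5 mg/L = 8.100 mg/h

(a) 842 mg; (b) 8.10 mg/h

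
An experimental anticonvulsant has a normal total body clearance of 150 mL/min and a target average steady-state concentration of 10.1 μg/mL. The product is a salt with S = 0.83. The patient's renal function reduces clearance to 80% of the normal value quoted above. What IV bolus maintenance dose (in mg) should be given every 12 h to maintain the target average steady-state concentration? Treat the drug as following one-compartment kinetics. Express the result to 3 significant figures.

1050 mg

CL = 150 mL/min = 150 × 0.06 = 9.000 L/h
Patient clearance = 0.8 × 9.000 = 7.200 L/h
D = CL × Css × τ / S = 7.200 × 10.1 × 12 / 0.83 = 1051 mg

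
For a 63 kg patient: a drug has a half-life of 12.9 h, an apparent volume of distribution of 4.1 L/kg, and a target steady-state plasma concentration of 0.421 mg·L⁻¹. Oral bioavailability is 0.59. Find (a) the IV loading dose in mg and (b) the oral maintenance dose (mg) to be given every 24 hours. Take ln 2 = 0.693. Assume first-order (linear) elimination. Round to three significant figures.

Vd(total) = 63 kg × 4.1 L/kg = 258.3 L
LD = Vd × C = 258.3 × 0.421 = 108.7 mg
CL = 0.693 × Vd / t½ = 0.693 × 258.3 / 12.9 = 13.88 L/h
D = CL × Css × τ / F = 13.88 × 0.421 × 24 / 0.59 = 237.7 mg

(a) 109 mg; (b) 238 mg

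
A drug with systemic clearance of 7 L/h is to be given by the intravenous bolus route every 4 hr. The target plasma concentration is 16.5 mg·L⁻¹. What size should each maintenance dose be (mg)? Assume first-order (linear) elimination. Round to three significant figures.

462 mg

D = CL × Css × τ = 7.000 × 16.5 × 4 = 462.0 mg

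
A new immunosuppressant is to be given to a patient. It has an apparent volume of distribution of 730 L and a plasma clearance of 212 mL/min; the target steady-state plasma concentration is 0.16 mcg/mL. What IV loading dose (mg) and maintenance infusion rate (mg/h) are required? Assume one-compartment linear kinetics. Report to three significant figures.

Loading dose = Vd × C = 730.0 × 0.16 = 116.8 mg
Convert clearance: 212 mL/min × 60 min/h ÷ 1000 mL/L = 12.72 L/h
Infusion rate = 12.72 L/h × 0.16 mg/L = 2.035 mg/h

(a) 117 mg; (b) 2.04 mg/h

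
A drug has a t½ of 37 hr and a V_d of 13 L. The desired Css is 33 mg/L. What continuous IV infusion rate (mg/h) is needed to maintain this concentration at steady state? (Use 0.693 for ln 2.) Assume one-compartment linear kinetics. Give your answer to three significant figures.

CL = 0.693 × Vd / t½ = 0.693 × 13.00 / 37 = 0.2435 L/h
Infusion rate = CL × Css = 0.2435 × 33 = 8.036 mg/h

8.04 mg/h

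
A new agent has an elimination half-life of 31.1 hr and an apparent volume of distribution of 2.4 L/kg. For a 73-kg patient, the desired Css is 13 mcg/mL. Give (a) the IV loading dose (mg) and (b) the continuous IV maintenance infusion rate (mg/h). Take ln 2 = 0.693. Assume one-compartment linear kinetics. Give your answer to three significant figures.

Total Vd = 2.4 × 73 = 175.2 L
LD = Vd × C = 175.2 × 13 = 2278 mg
CL = 0.693 × Vd / t½ = 0.693 × 175.2 / 31.1 = 3.904 L/h
Infusion rate = CL × Css = 3.904 × 13 = 50.75 mg/h

(a) 2280 mg; (b) 50.8 mg/h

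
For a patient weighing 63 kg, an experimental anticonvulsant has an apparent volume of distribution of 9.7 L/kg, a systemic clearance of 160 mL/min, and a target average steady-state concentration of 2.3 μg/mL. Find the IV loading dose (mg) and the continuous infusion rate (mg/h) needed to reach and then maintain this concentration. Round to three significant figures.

(a) 1410 mg; (b) 22.1 mg/h

Total Vd = 9.7 × 63 = 611.1 L
Loading dose = Vd × C = 611.1 × 2.3 = 1406 mg
CL = 160 mL/min × 60/1000 = 9.600 L/h
Maintenance infusion rate = CL × Css = 9.600 × 2.3 = 22.08 mg/h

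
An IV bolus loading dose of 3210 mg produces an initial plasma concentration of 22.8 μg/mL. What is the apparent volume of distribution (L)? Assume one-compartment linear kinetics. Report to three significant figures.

141 L

Immediately after an IV bolus, C₀ = Dose / Vd, so Vd = Dose / C₀.
Vd = 3210 / 22.8 = 140.8 L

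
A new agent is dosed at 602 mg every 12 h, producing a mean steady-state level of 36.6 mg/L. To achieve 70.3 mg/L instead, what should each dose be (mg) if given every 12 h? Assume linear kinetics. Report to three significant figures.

With linear kinetics, Css is proportional to dose rate (D/τ) at fixed clearance.
D₂ = D₁ × (Css,target / Css,current) = 602 × 70.3/36.6 = 1156 mg

1160 mg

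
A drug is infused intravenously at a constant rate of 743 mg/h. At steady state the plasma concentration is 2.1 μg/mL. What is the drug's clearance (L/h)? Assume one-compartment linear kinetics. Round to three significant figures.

354 L/h

At steady state, infusion rate = CL × Css, so CL = rate / Css.
CL = 743 / 2.1 = 353.8 L/h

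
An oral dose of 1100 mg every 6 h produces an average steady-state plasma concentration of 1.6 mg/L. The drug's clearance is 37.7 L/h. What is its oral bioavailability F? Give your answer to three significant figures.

0.329

F·D/τ = CL·Css at steady state → F = CL·Css·τ / D.
F = 37.7 × 1.6 × 6 / 1100 = 0.329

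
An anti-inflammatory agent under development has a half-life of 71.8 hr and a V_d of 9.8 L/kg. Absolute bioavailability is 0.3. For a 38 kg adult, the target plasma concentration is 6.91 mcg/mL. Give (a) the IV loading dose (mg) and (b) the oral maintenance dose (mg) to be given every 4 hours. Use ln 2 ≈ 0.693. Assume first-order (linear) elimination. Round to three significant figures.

(a) 2570 mg; (b) 331 mg

Total Vd = 9.8 × 38 = 372.4 L
LD = Vd × C = 372.4 × 6.91 = 2573 mg
CL = 0.693 × Vd / t½ = 0.693 × 372.4 / 71.8 = 3.594 L/h
D = CL × Css × τ / F = 3.594 × 6.91 × 4 / 0.3 = 331.1 mg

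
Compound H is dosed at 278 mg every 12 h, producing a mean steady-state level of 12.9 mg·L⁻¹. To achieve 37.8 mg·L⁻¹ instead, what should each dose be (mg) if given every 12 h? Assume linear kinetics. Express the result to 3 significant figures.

815 mg

For first-order elimination, Css ∝ F·D/(CL·τ); F and CL are unchanged, so Css ∝ D/τ.
D₂ = D₁ × (Css,target / Css,current) = 278 × 37.8/12.9 = 814.6 mg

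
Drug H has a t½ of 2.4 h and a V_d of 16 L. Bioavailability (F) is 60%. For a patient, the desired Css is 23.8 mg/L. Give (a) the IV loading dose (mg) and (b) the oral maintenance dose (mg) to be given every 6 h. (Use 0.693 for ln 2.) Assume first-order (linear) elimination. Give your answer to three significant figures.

LD = Vd × C = 16.00 × 23.8 = 380.8 mg
CL = 0.693 × Vd / t½ = 0.693 × 16.00 / 2.4 = 4.620 L/h
D = CL × Css × τ / F = 4.620 × 23.8 × 6 / 0.6 = 1100 mg

(a) 381 mg; (b) 1100 mg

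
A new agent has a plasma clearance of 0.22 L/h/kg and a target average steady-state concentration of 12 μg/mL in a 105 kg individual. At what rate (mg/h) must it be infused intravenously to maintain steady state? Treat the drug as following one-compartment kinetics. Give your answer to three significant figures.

277 mg/h

CL = 0.22 L/h/kg × 105 kg = 23.10 L/h
R₀ = 23.10 × 12 = 277.2 mg/h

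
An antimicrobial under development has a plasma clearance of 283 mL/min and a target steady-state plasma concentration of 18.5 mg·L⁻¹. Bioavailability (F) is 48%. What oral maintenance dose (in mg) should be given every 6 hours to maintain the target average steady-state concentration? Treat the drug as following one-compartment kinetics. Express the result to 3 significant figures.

3930 mg

CL = 283 mL/min × 60/1000 = 16.98 L/h
D = CL × Css × τ / F = 16.98 × 18.5 × 6 / 0.48 = 3927 mg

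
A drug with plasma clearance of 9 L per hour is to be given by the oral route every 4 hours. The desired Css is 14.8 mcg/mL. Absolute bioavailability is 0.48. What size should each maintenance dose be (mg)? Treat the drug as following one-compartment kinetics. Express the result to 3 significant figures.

D = CL × Css × τ / F = 9.000 × 14.8 × 4 / 0.48 = 1110 mg

1110 mg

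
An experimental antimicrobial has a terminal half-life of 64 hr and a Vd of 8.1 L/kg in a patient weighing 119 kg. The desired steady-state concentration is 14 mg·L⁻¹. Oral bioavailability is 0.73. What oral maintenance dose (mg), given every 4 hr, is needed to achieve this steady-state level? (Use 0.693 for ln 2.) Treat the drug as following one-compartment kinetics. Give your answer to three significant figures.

801 mg

Vd = 8.1 L/kg × 119 kg = 963.9 L
CL = 0.693 × Vd / t½ = 0.693 × 963.9 / 64 = 10.44 L/h
D = CL × Css × τ / F = 10.44 × 14 × 4 / 0.73 = 800.9 mg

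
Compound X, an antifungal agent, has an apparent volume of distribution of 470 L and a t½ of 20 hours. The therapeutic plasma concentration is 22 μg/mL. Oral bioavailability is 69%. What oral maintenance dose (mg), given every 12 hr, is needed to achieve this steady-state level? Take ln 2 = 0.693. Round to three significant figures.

6230 mg

CL = 0.693 × Vd / t½ = 0.693 × 470.0 / 20 = 16.29 L/h
D = CL × Css × τ / F = 16.29 × 22 × 12 / 0.69 = 6233 mg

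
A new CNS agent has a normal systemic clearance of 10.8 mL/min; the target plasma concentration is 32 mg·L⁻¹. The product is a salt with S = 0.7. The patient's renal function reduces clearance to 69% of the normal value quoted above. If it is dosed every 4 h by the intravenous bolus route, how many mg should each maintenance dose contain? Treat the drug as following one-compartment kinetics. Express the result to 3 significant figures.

81.8 mg

Convert clearance: 10.8 mL/min × 60 min/h ÷ 1000 mL/L = 0.6480 L/h
Patient clearance = 0.69 × 0.6480 = 0.4471 L/h
D = CL × Css × τ / S = 0.4471 × 32 × 4 / 0.7 = 81.76 mg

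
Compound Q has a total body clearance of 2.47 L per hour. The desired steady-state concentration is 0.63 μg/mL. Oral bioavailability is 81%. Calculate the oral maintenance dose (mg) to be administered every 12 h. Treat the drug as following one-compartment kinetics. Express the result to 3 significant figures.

23.1 mg

D = CL × Css × τ / F = 2.470 × 0.63 × 12 / 0.81 = 23.05 mg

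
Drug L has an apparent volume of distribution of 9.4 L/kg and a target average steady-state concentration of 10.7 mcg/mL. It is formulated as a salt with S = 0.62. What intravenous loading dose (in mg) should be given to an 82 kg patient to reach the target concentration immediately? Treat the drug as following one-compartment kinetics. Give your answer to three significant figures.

Vd(total) = 82 kg × 9.4 L/kg = 770.8 L
LD = Vd × C / S = 770.8 × 10.70 / 0.62 = 13300 mg

13300 mg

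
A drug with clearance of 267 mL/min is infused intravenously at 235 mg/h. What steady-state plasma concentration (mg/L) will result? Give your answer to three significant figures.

CL = 267 mL/min × 60/1000 = 16.02 L/h
Css = rate / CL = 235 / 16.02 = 14.67 mg/L

14.7 mg/L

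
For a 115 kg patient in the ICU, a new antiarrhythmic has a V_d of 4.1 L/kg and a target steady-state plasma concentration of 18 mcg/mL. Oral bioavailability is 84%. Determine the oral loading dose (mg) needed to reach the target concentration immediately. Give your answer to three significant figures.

Vd(total) = 115 kg × 4.1 L/kg = 471.5 L
The loading dose fills Vd to the target concentration.
LD = Vd × C / F = 471.5 × 18.00 / 0.84 = 10100 mg

10100 mg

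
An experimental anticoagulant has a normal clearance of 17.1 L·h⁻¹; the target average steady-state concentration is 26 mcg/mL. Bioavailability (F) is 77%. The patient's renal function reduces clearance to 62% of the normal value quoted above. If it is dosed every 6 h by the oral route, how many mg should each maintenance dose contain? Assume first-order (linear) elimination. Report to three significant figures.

Patient clearance = 0.62 × 17.10 = 10.60 L/h
D = CL × Css × τ / F = 10.60 × 26 × 6 / 0.77 = 2148 mg

2150 mg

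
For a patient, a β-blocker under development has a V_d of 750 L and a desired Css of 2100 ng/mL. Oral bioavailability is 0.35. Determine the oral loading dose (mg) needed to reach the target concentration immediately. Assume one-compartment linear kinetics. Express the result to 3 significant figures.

4500 mg

C = 2100 ng/mL = 2.100 mg/L
LD = Vd × C / F = 750.0 × 2.100 / 0.35 = 4500 mg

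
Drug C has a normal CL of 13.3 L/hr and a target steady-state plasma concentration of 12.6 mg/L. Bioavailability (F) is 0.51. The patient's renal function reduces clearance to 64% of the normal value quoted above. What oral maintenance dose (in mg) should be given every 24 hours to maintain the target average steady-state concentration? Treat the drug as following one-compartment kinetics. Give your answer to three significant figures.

Patient clearance = 0.64 × 13.30 = 8.512 L/h
D = CL × Css × τ / F = 8.512 × 12.6 × 24 / 0.51 = 5047 mg

5050 mg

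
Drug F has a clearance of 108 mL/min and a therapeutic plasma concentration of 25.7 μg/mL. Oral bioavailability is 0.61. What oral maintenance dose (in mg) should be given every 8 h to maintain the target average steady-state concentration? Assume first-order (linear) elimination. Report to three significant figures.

2180 mg

Convert clearance: 108 mL/min × 60 min/h ÷ 1000 mL/L = 6.480 L/h
At steady state, dose per interval replaces the amount cleared in that interval: F·D/τ = CL·Css.
D = CL × Css × τ / F = 6.480 × 25.7 × 8 / 0.61 = 2184 mg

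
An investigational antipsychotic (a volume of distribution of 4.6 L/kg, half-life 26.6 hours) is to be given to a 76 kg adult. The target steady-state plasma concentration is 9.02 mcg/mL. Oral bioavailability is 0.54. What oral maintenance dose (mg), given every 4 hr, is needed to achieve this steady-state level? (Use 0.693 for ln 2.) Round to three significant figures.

609 mg

Vd(total) = 76 kg × 4.6 L/kg = 349.6 L
CL = ln 2 · Vd / t½ = 0.693 × 349.6 / 26.6 = 9.108 L/h
D = CL × Css × τ / F = 9.108 × 9.02 × 4 / 0.54 = 608.5 mg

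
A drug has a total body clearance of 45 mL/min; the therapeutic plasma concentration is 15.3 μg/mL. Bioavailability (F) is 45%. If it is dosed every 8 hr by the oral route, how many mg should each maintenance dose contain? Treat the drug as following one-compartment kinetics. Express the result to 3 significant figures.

CL = 45 mL/min = 45 × 0.06 = 2.700 L/h
D = CL × Css × τ / F = 2.700 × 15.3 × 8 / 0.45 = 734.4 mg

734 mg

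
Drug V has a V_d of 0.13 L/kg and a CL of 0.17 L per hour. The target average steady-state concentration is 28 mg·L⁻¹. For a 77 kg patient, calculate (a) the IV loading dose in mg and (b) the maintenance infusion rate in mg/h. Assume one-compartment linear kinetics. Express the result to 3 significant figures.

(a) 280 mg; (b) 4.76 mg/h

Vd(total) = 77 kg × 0.13 L/kg = 10.01 L
LD = Vd · C_target = 10.01 × 28 = 280.3 mg
Maintenance infusion rate = CL × Css = 0.1700 × 28 = 4.760 mg/h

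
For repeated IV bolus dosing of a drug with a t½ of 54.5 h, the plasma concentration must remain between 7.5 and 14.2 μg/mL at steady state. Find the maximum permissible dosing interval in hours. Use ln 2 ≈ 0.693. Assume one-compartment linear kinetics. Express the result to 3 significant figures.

k = 0.693 / t½ = 0.693 / 54.5 = 0.01272 h⁻¹
Between IV bolus doses, concentration decays as C = C₀·e^(−kτ), so C_peak/C_trough = e^(kτ).
τ_max = ln(C_peak/C_trough) / k = ln(14.2/7.5) / 0.01272 = 0.6383 / 0.01272 = 50.18 h

50.2 h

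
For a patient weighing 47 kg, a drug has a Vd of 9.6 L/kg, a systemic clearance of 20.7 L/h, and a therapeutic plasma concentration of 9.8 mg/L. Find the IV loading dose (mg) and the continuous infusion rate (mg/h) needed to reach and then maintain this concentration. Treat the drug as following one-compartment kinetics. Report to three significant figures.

Total Vd = 9.6 × 47 = 451.2 L
Loading dose = Vd × C = 451.2 × 9.8 = 4422 mg
Maintenance: replace elimination → rate = CL × Css = 20.70 × 9.8 = 202.9 mg/h

(a) 4420 mg; (b) 203 mg/h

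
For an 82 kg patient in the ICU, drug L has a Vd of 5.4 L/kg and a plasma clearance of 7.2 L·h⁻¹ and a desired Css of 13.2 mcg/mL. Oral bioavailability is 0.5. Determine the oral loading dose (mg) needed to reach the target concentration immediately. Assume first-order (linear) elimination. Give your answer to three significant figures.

11700 mg

Vd(total) = 82 kg × 5.4 L/kg = 442.8 L
LD = Vd × C / F = 442.8 × 13.20 / 0.5 = 11690 mg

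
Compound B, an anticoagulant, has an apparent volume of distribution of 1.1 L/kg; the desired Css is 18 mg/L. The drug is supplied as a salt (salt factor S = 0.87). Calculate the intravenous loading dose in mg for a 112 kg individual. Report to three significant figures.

Vd = 1.1 L/kg × 112 kg = 123.2 L
The loading dose fills Vd to the target concentration.
LD = Vd × C / S = 123.2 × 18.00 / 0.87 = 2549 mg

2550 mg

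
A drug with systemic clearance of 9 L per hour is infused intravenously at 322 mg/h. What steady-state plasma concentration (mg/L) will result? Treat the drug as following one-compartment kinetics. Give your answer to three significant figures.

35.8 mg/L

Css = rate / CL = 322 / 9.000 = 35.78 mg/L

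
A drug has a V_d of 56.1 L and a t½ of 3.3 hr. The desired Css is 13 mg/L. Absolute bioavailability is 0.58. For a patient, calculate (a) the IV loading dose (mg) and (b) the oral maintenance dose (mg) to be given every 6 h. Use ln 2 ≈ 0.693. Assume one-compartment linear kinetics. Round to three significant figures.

LD = Vd × C = 56.10 × 13 = 729.3 mg
CL = 0.693 × Vd / t½ = 0.693 × 56.10 / 3.3 = 11.78 L/h
D = CL × Css × τ / F = 11.78 × 13 × 6 / 0.58 = 1584 mg

(a) 729 mg; (b) 1580 mg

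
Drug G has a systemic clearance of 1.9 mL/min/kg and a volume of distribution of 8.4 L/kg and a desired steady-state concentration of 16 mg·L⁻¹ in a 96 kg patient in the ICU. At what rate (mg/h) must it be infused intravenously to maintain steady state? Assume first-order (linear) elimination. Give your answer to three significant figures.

175 mg/h

CL = 1.9 mL/min/kg × 96 kg = 182.4 mL/min = 182.4 × 60/1000 = 10.94 L/h
Infusion rate = CL · Css = 10.94 L/h × 16 mg/L = 175.0 mg/h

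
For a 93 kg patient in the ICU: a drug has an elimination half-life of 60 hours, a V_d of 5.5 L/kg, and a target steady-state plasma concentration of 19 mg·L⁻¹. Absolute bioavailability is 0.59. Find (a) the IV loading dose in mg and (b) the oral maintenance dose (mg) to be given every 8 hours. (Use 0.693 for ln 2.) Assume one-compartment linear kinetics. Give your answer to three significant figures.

Vd = 5.5 L/kg × 93 kg = 511.5 L
LD = Vd × C = 511.5 × 19 = 9719 mg
CL = 0.693 × Vd / t½ = 0.693 × 511.5 / 60 = 5.908 L/h
D = CL × Css × τ / F = 5.908 × 19 × 8 / 0.59 = 1522 mg

(a) 9720 mg; (b) 1520 mg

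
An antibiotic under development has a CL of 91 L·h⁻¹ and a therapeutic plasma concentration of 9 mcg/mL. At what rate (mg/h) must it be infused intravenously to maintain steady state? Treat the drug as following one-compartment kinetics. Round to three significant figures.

819 mg/h

At steady state, infusion rate equals elimination rate: rate in = CL × Css.
R₀ = 91.00 × 9 = 819.0 mg/h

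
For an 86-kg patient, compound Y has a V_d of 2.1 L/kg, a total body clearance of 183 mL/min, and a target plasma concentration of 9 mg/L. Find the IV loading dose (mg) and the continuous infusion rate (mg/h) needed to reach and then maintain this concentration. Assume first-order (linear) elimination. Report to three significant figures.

Vd = 2.1 L/kg × 86 kg = 180.6 L
Loading dose = Vd × C = 180.6 × 9 = 1625 mg
Convert clearance: 183 mL/min × 60 min/h ÷ 1000 mL/L = 10.98 L/h
Infusion rate = 10.98 L/h × 9 mg/L = 98.82 mg/h

(a) 1630 mg; (b) 98.8 mg/h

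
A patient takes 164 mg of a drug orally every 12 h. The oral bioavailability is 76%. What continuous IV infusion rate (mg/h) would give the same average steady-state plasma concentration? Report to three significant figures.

10.4 mg/h

Equivalent systemic input: infusion rate = F·D/τ.
Rate = 0.76 × 164 / 12 = 10.39 mg/h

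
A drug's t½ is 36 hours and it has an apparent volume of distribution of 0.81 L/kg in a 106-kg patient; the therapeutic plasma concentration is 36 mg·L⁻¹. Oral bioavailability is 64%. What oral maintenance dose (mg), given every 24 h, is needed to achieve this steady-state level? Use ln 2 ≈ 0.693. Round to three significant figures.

2230 mg

Vd = 0.81 L/kg × 106 kg = 85.86 L
CL = 0.693 × Vd / t½ = 0.693 × 85.86 / 36 = 1.653 L/h
D = CL × Css × τ / F = 1.653 × 36 × 24 / 0.64 = 2232 mg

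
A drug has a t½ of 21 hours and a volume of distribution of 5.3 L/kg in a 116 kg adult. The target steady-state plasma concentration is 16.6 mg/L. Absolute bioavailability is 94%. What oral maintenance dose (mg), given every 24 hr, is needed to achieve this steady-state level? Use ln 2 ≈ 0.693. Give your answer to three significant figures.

8600 mg

Vd(total) = 116 kg × 5.3 L/kg = 614.8 L
CL = 0.693 × Vd / t½ = 0.693 × 614.8 / 21 = 20.29 L/h
D = CL × Css × τ / F = 20.29 × 16.6 × 24 / 0.94 = 8600 mg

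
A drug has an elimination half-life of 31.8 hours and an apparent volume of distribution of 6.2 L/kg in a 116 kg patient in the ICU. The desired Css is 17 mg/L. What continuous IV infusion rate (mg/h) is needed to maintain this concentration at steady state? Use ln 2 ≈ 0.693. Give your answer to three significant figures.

266 mg/h

Vd(total) = 116 kg × 6.2 L/kg = 719.2 L
CL = ln 2 · Vd / t½ = 0.693 × 719.2 / 31.8 = 15.67 L/h
Infusion rate = CL × Css = 15.67 × 17 = 266.4 mg/h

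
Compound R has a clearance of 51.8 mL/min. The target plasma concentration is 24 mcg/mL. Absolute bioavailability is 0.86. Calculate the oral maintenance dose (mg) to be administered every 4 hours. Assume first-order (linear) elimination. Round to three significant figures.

347 mg

CL = 51.8 mL/min × 60/1000 = 3.108 L/h
D = CL × Css × τ / F = 3.108 × 24 × 4 / 0.86 = 346.9 mg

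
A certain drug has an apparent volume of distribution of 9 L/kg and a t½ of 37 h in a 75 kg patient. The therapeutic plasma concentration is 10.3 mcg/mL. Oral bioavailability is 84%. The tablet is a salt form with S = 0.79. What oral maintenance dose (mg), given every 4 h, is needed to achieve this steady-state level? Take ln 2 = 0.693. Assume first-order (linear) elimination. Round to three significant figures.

Total Vd = 9 × 75 = 675.0 L
CL = ln 2 · Vd / t½ = 0.693 × 675.0 / 37 = 12.64 L/h
D = CL × Css × τ / F / S = 12.64 × 10.3 × 4 / 0.84 / 0.79 = 784.8 mg

785 mg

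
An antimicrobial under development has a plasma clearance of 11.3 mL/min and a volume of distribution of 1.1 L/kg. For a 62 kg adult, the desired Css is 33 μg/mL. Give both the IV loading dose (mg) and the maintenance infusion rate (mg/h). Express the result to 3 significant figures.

Vd(total) = 62 kg × 1.1 L/kg = 68.20 L
Loading: fill Vd to C_target → 68.20 L × 33 mg/L = 2251 mg
Convert clearance: 11.3 mL/min × 60 min/h ÷ 1000 mL/L = 0.6780 L/h
Maintenance: replace elimination → rate = CL × Css = 0.6780 × 33 = 22.37 mg/h

(a) 2250 mg; (b) 22.4 mg/h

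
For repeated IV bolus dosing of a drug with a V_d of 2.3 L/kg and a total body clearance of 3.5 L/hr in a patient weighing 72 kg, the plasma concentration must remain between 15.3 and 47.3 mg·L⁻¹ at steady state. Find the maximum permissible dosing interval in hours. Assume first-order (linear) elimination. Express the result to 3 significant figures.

53.4 h

Total Vd = 2.3 × 72 = 165.6 L
k = CL / Vd = 3.500 / 165.6 = 0.02114 h⁻¹
Between IV bolus doses, concentration decays as C = C₀·e^(−kτ), so C_peak/C_trough = e^(kτ).
τ_max = ln(C_peak/C_trough) / k = ln(47.3/15.3) / 0.02114 = 1.129 / 0.02114 = 53.41 h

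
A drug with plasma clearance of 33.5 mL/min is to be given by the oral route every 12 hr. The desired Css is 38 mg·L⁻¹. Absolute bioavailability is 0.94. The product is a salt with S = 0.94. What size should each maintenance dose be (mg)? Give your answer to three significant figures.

Convert clearance: 33.5 mL/min × 60 min/h ÷ 1000 mL/L = 2.010 L/h
At steady state, dose per interval replaces the amount cleared in that interval: F·S·D/τ = CL·Css.
D = CL × Css × τ / F / S = 2.010 × 38 × 12 / 0.94 / 0.94 = 1037 mg

1040 mg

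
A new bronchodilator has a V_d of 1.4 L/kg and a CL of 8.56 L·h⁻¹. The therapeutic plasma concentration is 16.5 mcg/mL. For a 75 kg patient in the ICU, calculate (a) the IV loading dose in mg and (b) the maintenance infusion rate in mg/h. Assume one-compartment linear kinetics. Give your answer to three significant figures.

(a) 1730 mg; (b) 141 mg/h

Total Vd = 1.4 × 75 = 105.0 L
Loading dose = Vd × C = 105.0 × 16.5 = 1733 mg
Infusion rate = 8.560 L/h × 16.5 mg/L = 141.2 mg/h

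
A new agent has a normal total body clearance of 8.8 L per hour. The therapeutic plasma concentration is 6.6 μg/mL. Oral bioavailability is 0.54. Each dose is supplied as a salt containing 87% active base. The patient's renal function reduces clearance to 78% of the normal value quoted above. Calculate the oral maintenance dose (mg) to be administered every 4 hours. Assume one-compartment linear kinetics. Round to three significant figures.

Patient clearance = 0.78 × 8.800 = 6.864 L/h
D = CL × Css × τ / F / S = 6.864 × 6.6 × 4 / 0.54 / 0.87 = 385.7 mg

386 mg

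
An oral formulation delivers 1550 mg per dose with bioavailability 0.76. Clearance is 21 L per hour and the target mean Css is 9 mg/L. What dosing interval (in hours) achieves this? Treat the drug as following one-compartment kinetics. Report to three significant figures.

F·D/τ = CL·Css → τ = F·D / (CL·Css).
τ = 0.76 × 1550 / (21 × 9) = 6.233 h

6.23 h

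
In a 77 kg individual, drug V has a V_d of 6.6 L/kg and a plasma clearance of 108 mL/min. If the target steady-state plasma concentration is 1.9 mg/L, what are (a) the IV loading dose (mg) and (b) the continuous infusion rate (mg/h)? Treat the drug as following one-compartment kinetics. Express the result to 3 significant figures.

(a) 966 mg; (b) 12.3 mg/h

Vd = 6.6 L/kg × 77 kg = 508.2 L
LD = Vd · C_target = 508.2 × 1.9 = 965.6 mg
CL = 108 mL/min = 108 × 0.06 = 6.480 L/h
Infusion rate = 6.480 L/h × 1.9 mg/L = 12.31 mg/h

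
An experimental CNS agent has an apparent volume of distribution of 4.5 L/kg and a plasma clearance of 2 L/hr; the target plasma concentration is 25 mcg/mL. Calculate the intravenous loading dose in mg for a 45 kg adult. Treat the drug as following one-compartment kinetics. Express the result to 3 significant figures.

Vd = 4.5 L/kg × 45 kg = 202.5 L
LD = Vd × C = 202.5 × 25.00 = 5063 mg

5060 mg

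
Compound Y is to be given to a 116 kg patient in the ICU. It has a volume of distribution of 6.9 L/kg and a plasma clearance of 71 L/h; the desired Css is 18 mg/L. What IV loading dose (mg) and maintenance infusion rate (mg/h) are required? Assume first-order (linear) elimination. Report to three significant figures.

Vd(total) = 116 kg × 6.9 L/kg = 800.4 L
Loading: fill Vd to C_target → 800.4 L × 18 mg/L = 14410 mg
Infusion rate = 71.00 L/h × 18 mg/L = 1278 mg/h

(a) 14400 mg; (b) 1280 mg/h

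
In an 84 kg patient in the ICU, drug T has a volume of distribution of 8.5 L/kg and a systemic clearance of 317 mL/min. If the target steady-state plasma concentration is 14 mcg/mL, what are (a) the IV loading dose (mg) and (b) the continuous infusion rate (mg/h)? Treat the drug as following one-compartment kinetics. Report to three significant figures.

Total Vd = 8.5 × 84 = 714.0 L
Loading dose = Vd × C = 714.0 × 14 = 9996 mg
Convert clearance: 317 mL/min × 60 min/h ÷ 1000 mL/L = 19.02 L/h
Maintenance infusion rate = CL × Css = 19.02 × 14 = 266.3 mg/h

(a) 10000 mg; (b) 266 mg/h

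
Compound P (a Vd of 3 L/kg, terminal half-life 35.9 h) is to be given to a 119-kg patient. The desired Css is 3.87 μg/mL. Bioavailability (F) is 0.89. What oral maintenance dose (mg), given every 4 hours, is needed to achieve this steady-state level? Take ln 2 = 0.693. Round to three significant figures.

Vd = 3 L/kg × 119 kg = 357.0 L
CL = ln 2 · Vd / t½ = 0.693 × 357.0 / 35.9 = 6.891 L/h
D = CL × Css × τ / F = 6.891 × 3.87 × 4 / 0.89 = 119.9 mg

120 mg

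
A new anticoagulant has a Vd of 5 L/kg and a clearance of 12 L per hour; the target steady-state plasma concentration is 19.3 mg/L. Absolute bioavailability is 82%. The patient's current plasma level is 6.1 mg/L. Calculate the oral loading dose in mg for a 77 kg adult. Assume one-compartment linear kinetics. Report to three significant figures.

6200 mg

Vd(total) = 77 kg × 5 L/kg = 385.0 L
Concentration deficit ΔC = 19.3 − 6.1 = 13.20 mg/L
LD = Vd × ΔC / F = 385.0 × 13.20 / 0.82 = 6198 mg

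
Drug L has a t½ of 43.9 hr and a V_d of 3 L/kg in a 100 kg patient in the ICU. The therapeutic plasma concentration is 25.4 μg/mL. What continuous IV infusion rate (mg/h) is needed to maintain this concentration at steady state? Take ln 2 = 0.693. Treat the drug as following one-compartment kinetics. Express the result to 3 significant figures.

Vd = 3 L/kg × 100 kg = 300.0 L
CL = ln 2 · Vd / t½ = 0.693 × 300.0 / 43.9 = 4.736 L/h
Infusion rate = CL × Css = 4.736 × 25.4 = 120.3 mg/h

120 mg/h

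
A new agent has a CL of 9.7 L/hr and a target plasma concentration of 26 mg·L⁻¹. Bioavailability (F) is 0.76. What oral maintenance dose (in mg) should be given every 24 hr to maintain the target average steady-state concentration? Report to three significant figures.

7960 mg

D = CL × Css × τ / F = 9.700 × 26 × 24 / 0.76 = 7964 mg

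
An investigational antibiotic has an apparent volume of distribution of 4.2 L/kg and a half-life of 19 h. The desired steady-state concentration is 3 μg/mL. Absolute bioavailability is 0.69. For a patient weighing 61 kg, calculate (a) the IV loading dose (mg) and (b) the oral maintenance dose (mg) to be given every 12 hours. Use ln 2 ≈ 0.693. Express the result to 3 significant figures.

(a) 769 mg; (b) 488 mg

Vd(total) = 61 kg × 4.2 L/kg = 256.2 L
LD = Vd × C = 256.2 × 3 = 768.6 mg
CL = 0.693 × Vd / t½ = 0.693 × 256.2 / 19 = 9.345 L/h
D = CL × Css × τ / F = 9.345 × 3 × 12 / 0.69 = 487.6 mg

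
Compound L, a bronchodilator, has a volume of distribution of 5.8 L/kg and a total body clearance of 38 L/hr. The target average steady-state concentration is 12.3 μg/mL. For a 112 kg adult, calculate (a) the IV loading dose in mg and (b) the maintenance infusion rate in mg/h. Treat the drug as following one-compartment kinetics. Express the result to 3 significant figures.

(a) 7990 mg; (b) 467 mg/h

Vd(total) = 112 kg × 5.8 L/kg = 649.6 L
Loading dose = Vd × C = 649.6 × 12.3 = 7990 mg
Infusion rate = 38.00 L/h × 12.3 mg/L = 467.4 mg/h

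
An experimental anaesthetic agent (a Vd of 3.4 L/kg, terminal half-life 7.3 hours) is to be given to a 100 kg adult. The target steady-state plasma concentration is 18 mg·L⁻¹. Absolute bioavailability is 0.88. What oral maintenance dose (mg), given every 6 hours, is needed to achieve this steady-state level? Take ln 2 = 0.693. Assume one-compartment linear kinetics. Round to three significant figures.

Vd(total) = 100 kg × 3.4 L/kg = 340.0 L
CL = 0.693 × Vd / t½ = 0.693 × 340.0 / 7.3 = 32.28 L/h
D = CL × Css × τ / F = 32.28 × 18 × 6 / 0.88 = 3962 mg

3960 mg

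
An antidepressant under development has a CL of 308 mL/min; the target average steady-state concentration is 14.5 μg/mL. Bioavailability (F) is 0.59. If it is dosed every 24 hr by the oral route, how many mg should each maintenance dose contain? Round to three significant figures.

10900 mg

CL = 308 mL/min × 60/1000 = 18.48 L/h
At steady state, dose per interval replaces the amount cleared in that interval: F·D/τ = CL·Css.
D = CL × Css × τ / F = 18.48 × 14.5 × 24 / 0.59 = 10900 mg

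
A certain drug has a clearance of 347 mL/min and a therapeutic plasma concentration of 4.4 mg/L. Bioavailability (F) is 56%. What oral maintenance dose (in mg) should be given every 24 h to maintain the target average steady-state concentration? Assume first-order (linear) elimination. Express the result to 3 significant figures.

3930 mg

CL = 347 mL/min = 347 × 0.06 = 20.82 L/h
D = CL × Css × τ / F = 20.82 × 4.4 × 24 / 0.56 = 3926 mg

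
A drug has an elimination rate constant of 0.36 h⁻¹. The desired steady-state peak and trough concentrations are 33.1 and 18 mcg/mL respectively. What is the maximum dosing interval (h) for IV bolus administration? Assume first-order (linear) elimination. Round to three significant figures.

Between IV bolus doses, concentration decays as C = C₀·e^(−kτ), so C_peak/C_trough = e^(kτ).
τ_max = ln(C_peak/C_trough) / k = ln(33.1/18) / 0.3600 = 0.6092 / 0.3600 = 1.692 h

1.69 h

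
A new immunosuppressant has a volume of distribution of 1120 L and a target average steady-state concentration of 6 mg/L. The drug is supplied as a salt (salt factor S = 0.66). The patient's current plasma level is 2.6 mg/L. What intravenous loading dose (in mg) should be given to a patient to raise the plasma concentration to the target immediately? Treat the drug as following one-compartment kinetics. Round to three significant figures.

The loading dose fills Vd to the target concentration.
Concentration deficit ΔC = 6 − 2.6 = 3.400 mg/L
LD = Vd × ΔC / S = 1120 × 3.400 / 0.66 = 5770 mg

5770 mg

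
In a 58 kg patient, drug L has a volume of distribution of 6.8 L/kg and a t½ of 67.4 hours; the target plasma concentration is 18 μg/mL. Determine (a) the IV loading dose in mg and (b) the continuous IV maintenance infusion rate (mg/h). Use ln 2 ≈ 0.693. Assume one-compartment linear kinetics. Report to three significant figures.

(a) 7100 mg; (b) 73.0 mg/h

Total Vd = 6.8 × 58 = 394.4 L
LD = Vd × C = 394.4 × 18 = 7099 mg
CL = 0.693 × Vd / t½ = 0.693 × 394.4 / 67.4 = 4.055 L/h
Infusion rate = CL × Css = 4.055 × 18 = 72.99 mg/h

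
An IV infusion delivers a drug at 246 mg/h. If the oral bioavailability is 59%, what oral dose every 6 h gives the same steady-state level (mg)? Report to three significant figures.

2500 mg

To maintain the same Css, the systemic dosing rate must be unchanged: F·D/τ = infusion rate.
D = rate × τ / F = 246 × 6 / 0.59 = 2502 mg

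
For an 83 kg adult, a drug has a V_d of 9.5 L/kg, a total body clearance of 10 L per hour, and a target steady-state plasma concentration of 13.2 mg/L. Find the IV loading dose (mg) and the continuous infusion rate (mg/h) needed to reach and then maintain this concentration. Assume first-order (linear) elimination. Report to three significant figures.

(a) 10400 mg; (b) 132 mg/h

Vd(total) = 83 kg × 9.5 L/kg = 788.5 L
LD = Vd · C_target = 788.5 × 13.2 = 10410 mg
Infusion rate = 10.00 L/h × 13.2 mg/L = 132.0 mg/h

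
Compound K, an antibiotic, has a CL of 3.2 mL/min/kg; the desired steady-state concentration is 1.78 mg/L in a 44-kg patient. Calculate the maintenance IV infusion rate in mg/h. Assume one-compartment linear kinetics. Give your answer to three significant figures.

CL = 3.2 mL/min/kg × 44 kg = 140.8 mL/min = 140.8 × 60/1000 = 8.448 L/h
At steady state, infusion rate equals elimination rate: rate in = CL × Css.
R₀ = 8.448 × 1.78 = 15.04 mg/h

15.0 mg/h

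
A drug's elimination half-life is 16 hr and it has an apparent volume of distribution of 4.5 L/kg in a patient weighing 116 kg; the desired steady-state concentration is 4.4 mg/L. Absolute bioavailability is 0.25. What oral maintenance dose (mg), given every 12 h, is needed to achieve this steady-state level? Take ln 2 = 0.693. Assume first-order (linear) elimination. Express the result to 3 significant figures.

4780 mg

Total Vd = 4.5 × 116 = 522.0 L
k = 0.693/16 = 0.04331 h⁻¹, so CL = k·Vd = 0.04331 × 522.0 = 22.61 L/h
D = CL × Css × τ / F = 22.61 × 4.4 × 12 / 0.25 = 4775 mg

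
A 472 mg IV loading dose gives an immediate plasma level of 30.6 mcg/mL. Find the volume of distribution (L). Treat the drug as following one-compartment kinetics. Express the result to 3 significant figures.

Immediately after an IV bolus, C₀ = Dose / Vd, so Vd = Dose / C₀.
Vd = 472 / 30.6 = 15.42 L

15.4 L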